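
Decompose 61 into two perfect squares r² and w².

We need to find integers r, w > 0 such that r² + w² = 61.
Trying r = 5: w² = 61 - 5² = 61 - 25 = 36
w = 6
Check: 5² + 6² = 25 + 36 = 61 ✓

61 = 5² + 6²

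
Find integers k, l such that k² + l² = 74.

We need to find integers k, l > 0 such that k² + l² = 74.
Trying k = 5: l² = 74 - 5² = 74 - 25 = 49
l = 7
Check: 5² + 7² = 25 + 49 = 74 ✓

74 = 5² + 7²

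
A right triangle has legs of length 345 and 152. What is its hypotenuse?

c² = a² + b² = 345² + 152² = 119025 + 23104 = 142129
c = 377

377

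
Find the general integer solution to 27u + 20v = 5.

Step 1: Compute gcd(27, 20) = 1.
Since 1 divides 5, solutions exist.

Step 2: Find a particular solution using extended Euclidean algorithm.
We get u₀ = 15, v₀ = -20.
Check: 27*15 + 20*-20 = 5 = 5 ✓

Step 3: Write the general solution.
u = 15 + (20/1)t = 15 + 20t
v = -20 - (27/1)t = -20 - 27t
for any integer t.

u = 15 + 20t, v = -20 - 27t for integer t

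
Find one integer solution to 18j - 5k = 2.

Step 1: Check solvability.
gcd(18, 5) = 1
Since 1 divides 2, solutions exist.

Step 2: Apply extended Euclidean algorithm to find gcd.
We find integers such that 18*x0 + 5*y0 = 1

Step 3: Scale the particular solution.
Multiply by 2/1 = 2:
j = 4, k = 14

Step 4: Verify.
18*(4) - 5*(14) = 2 = 2 ✓

j = 4, k = 14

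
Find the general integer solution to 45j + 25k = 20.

Step 1: Compute gcd(45, 25) = 5.
Since 5 divides 20, solutions exist.

Step 2: Find a particular solution using extended Euclidean algorithm.
We get j₀ = -4, k₀ = 8.
Check: 45*-4 + 25*8 = 20 = 20 ✓

Step 3: Write the general solution.
j = -4 + (25/5)t = -4 + 5t
k = 8 - (45/5)t = 8 - 9t
for any integer t.

j = -4 + 5t, k = 8 - 9t for integer t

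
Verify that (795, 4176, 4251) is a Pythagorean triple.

Compute a² + b² = 795² + 4176² = 632025 + 17438976 = 18071001
Compute c² = 4251² = 18071001
Since 18071001 = 18071001, confirmed.

Yes, it is a Pythagorean triple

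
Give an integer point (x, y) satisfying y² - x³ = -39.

Try small integer x values and check whether x³ - 39 is a perfect square.
x = 10: x³ - 39 = 10³ - 39 = 1000 - 39 = 961
Is 961 a perfect square? 31² = 961 ✓
So (x, y) = (10, -31) is a solution.

x = 10, y = -31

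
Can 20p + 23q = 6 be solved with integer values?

Step 1: Compute gcd(20, 23).
gcd(20, 23) = 1

Step 2: Check divisibility.
Does 1 divide 6? 6 = 1 x 6, so yes.

By the theorem on linear Diophantine equations, 20p + 23q = 6 has integer solutions if and only if gcd(20, 23) divides 6. Since 1 | 6, solutions exist.

Yes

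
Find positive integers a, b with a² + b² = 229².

We need a² + b² = 229² = 52441.
Trying: 221² + 60² = 48841 + 3600 = 52441 ✓

(221, 60, 229)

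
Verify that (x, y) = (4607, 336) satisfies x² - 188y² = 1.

Compute x² = 4607² = 21224449
Compute 188y² = 188·336² = 188·112896 = 21224448
x² - 188y² = 21224449 - 21224448 = 1
Since this equals 1, (4607, 336) is a solution.

Yes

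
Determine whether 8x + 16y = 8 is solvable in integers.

Step 1: Compute gcd(8, 16).
gcd(8, 16) = 8

Step 2: Check divisibility.
Does 8 divide 8? 8 = 8 x 1, so yes.

By the theorem on linear Diophantine equations, 8x + 16y = 8 has integer solutions if and only if gcd(8, 16) divides 8. Since 8 | 8, solutions exist.

Yes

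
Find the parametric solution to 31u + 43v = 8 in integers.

Step 1: Compute gcd(31, 43) = 1.
Since 1 divides 8, solutions exist.

Step 2: Find a particular solution using extended Euclidean algorithm.
We get u₀ = -144, v₀ = 104.
Check: 31*-144 + 43*104 = 8 = 8 ✓

Step 3: Write the general solution.
u = -144 + (43/1)t = -144 + 43t
v = 104 - (31/1)t = 104 - 31t
for any integer t.

u = -144 + 43t, v = 104 - 31t for integer t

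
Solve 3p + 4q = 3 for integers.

Step 1: Check solvability.
gcd(3, 4) = 1
Since 1 divides 3, solutions exist.

Step 2: Apply extended Euclidean algorithm to find gcd.
We find integers such that 3*x0 + 4*y0 = 1

Step 3: Scale the particular solution.
Multiply by 3/1 = 3:
p = -3, q = 3

Step 4: Verify.
3*(-3) + 4*(3) = 3 = 3 ✓

p = -3, q = 3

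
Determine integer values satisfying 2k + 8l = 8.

Step 1: Check solvability.
gcd(2, 8) = 2
Since 2 divides 8, solutions exist.

Step 2: Apply extended Euclidean algorithm to find gcd.
We find integers such that 2*x0 + 8*y0 = 2

Step 3: Scale the particular solution.
Multiply by 8/2 = 4:
k = 4, l = 0

Step 4: Verify.
2*(4) + 8*(0) = 8 = 8 ✓

k = 4, l = 0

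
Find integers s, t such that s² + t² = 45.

We need to find integers s, t > 0 such that s² + t² = 45.
Trying s = 3: t² = 45 - 3² = 45 - 9 = 36
t = 6
Check: 3² + 6² = 9 + 36 = 45 ✓

45 = 3² + 6²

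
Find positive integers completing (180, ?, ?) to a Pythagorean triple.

We need the other leg and hypotenuse such that 180² + x² = c².
Take x = 2697, c = 2703: 180² + 2697² = 32400 + 7273809 = 7306209 = 2703² ✓
Triple: (2697, 180, 2703)

(2697, 180, 2703)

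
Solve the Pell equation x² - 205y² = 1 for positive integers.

We seek the smallest positive integers (x, y) with x² - 205y² = 1, i.e., x² = 205y² + 1.
Try successive y values:
y = 1: x² = 205·1² + 1 = 206, not a perfect square
y = 2: x² = 205·2² + 1 = 821, not a perfect square
y = 3: x² = 205·3² + 1 = 1846, not a perfect square
... continuing the search (or via continued fractions) ...
y = 2772: x² = 205·2772² + 1 = 1575216721, x = 39689 ✓

Verify: 39689² - 205·2772² = 1575216721 - 1575216720 = 1 ✓

x = 39689, y = 2772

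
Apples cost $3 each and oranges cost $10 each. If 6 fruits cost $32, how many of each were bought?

Let a = apples, o = oranges.
a + o = 6
3a + 10o = 32
Substitute o = 6 - a:
3a + 10(6 - a) = 32
(3 - 10)a = 32 - 60
-7a = -28
a = 4, o = 6 - 4 = 2

Apples: 4, Oranges: 2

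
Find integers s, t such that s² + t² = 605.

We need to find integers s, t > 0 such that s² + t² = 605.
Trying s = 11: t² = 605 - 11² = 605 - 121 = 484
t = 22
Check: 11² + 22² = 121 + 484 = 605 ✓

605 = 11² + 22²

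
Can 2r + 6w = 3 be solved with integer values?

Step 1: Compute gcd(2, 6).
gcd(2, 6) = 2

Step 2: Check divisibility.
Does 2 divide 3? 3 = 2 x 1 + 1, so no.

By the theorem on linear Diophantine equations, 2r + 6w = 3 has integer solutions if and only if gcd(2, 6) divides 3. Since 2 does not divide 3, no solutions exist.

No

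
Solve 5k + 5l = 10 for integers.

Step 1: Check solvability.
gcd(5, 5) = 5
Since 5 divides 10, solutions exist.

Step 2: Apply extended Euclidean algorithm to find gcd.
We find integers such that 5*x0 + 5*y0 = 5

Step 3: Scale the particular solution.
Multiply by 10/5 = 2:
k = 0, l = 2

Step 4: Verify.
5*(0) + 5*(2) = 10 = 10 ✓

k = 0, l = 2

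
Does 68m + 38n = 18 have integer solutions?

Step 1: Compute gcd(68, 38).
gcd(68, 38) = 2

Step 2: Check divisibility.
Does 2 divide 18? 18 = 2 x 9, so yes.

By the theorem on linear Diophantine equations, 68m + 38n = 18 has integer solutions if and only if gcd(68, 38) divides 18. Since 2 | 18, solutions exist.

Yes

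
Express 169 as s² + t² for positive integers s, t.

We need to find integers s, t > 0 such that s² + t² = 169.
Trying s = 5: t² = 169 - 5² = 169 - 25 = 144
t = 12
Check: 5² + 12² = 25 + 144 = 169 ✓

169 = 5² + 12²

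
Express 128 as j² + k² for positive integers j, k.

We need to find integers j, k > 0 such that j² + k² = 128.
Trying j = 8: k² = 128 - 8² = 128 - 64 = 64
k = 8
Check: 8² + 8² = 64 + 64 = 128 ✓

128 = 8² + 8²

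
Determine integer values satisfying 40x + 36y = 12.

Step 1: Check solvability.
gcd(40, 36) = 4
Since 4 divides 12, solutions exist.

Step 2: Apply extended Euclidean algorithm to find gcd.
We find integers such that 40*x0 + 36*y0 = 4

Step 3: Scale the particular solution.
Multiply by 12/4 = 3:
x = 3, y = -3

Step 4: Verify.
40*(3) + 36*(-3) = 12 = 12 ✓

x = 3, y = -3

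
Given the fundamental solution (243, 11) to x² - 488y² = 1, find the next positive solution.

Solutions to x² - Dy² = 1 are generated by powers of (x₀ + y₀√D).
The next solution satisfies x₁ + y₁√488 = (x₀ + y₀√488)², giving:
x₁ = x₀² + 488y₀² = 243² + 488·11² = 59049 + 59048 = 118097
y₁ = 2x₀y₀ = 2·243·11 = 5346

Verify: 118097² - 488·5346² = 13946901409 - 13946901408 = 1 ✓

x = 118097, y = 5346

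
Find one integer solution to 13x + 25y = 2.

Step 1: Check solvability.
gcd(13, 25) = 1
Since 1 divides 2, solutions exist.

Step 2: Apply extended Euclidean algorithm to find gcd.
We find integers such that 13*x0 + 25*y0 = 1

Step 3: Scale the particular solution.
Multiply by 2/1 = 2:
x = 4, y = -2

Step 4: Verify.
13*(4) + 25*(-2) = 2 = 2 ✓

x = 4, y = -2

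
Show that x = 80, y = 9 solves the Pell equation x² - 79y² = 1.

Compute x² = 80² = 6400
Compute 79y² = 79·9² = 79·81 = 6399
x² - 79y² = 6400 - 6399 = 1
Since this equals 1, (80, 9) is a solution.

Yes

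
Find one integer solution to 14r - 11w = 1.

Step 1: Check solvability.
gcd(14, 11) = 1
Since 1 divides 1, solutions exist.

Step 2: Apply extended Euclidean algorithm to find gcd.
We find integers such that 14*x0 + 11*y0 = 1

Step 3: Scale the particular solution.
Multiply by 1/1 = 1:
r = 4, w = 5

Step 4: Verify.
14*(4) - 11*(5) = 1 = 1 ✓

r = 4, w = 5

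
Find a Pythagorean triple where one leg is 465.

We need the other leg and hypotenuse such that 465² + x² = c².
Take x = 368, c = 593: 465² + 368² = 216225 + 135424 = 351649 = 593² ✓
Triple: (465, 368, 593)

(465, 368, 593)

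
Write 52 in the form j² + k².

We need to find integers j, k > 0 such that j² + k² = 52.
Trying j = 4: k² = 52 - 4² = 52 - 16 = 36
k = 6
Check: 4² + 6² = 16 + 36 = 52 ✓

52 = 4² + 6²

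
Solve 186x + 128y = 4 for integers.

Step 1: Check solvability.
gcd(186, 128) = 2
Since 2 divides 4, solutions exist.

Step 2: Apply extended Euclidean algorithm to find gcd.
We find integers such that 186*x0 + 128*y0 = 2

Step 3: Scale the particular solution.
Multiply by 4/2 = 2:
x = -22, y = 32

Step 4: Verify.
186*(-22) + 128*(32) = 4 = 4 ✓

x = -22, y = 32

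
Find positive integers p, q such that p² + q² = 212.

Search for p with 212 - p² a perfect square.
p = 4: 212 - 4² = 212 - 16 = 196 = 14² ✓
So p = 4, q = 14.

p = 4, q = 14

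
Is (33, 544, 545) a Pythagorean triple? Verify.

Compute a² + b² = 33² + 544² = 1089 + 295936 = 297025
Compute c² = 545² = 297025
Since 297025 = 297025, confirmed.

Yes, it is a Pythagorean triple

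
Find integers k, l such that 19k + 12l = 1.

Step 1: Check solvability.
gcd(19, 12) = 1
Since 1 divides 1, solutions exist.

Step 2: Apply extended Euclidean algorithm to find gcd.
We find integers such that 19*x0 + 12*y0 = 1

Step 3: Scale the particular solution.
Multiply by 1/1 = 1:
k = -5, l = 8

Step 4: Verify.
19*(-5) + 12*(8) = 1 = 1 ✓

k = -5, l = 8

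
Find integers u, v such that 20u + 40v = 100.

Step 1: Check solvability.
gcd(20, 40) = 20
Since 20 divides 100, solutions exist.

Step 2: Apply extended Euclidean algorithm to find gcd.
We find integers such that 20*x0 + 40*y0 = 20

Step 3: Scale the particular solution.
Multiply by 100/20 = 5:
u = 5, v = 0

Step 4: Verify.
20*(5) + 40*(0) = 100 = 100 ✓

u = 5, v = 0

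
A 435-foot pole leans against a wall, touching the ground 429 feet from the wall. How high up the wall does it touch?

The ladder, wall, and ground form a right triangle with hypotenuse 435 and one leg 429.
By the Pythagorean theorem: h² = 435² - 429² = 189225 - 184041 = 5184
h = √5184 = 72 feet

72 feet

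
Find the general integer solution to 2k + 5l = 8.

Step 1: Compute gcd(2, 5) = 1.
Since 1 divides 8, solutions exist.

Step 2: Find a particular solution using extended Euclidean algorithm.
We get k₀ = -16, l₀ = 8.
Check: 2*-16 + 5*8 = 8 = 8 ✓

Step 3: Write the general solution.
k = -16 + (5/1)t = -16 + 5t
l = 8 - (2/1)t = 8 - 2t
for any integer t.

k = -16 + 5t, l = 8 - 2t for integer t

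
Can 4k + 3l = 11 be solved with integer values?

Step 1: Compute gcd(4, 3).
gcd(4, 3) = 1

Step 2: Check divisibility.
Does 1 divide 11? 11 = 1 x 11, so yes.

By the theorem on linear Diophantine equations, 4k + 3l = 11 has integer solutions if and only if gcd(4, 3) divides 11. Since 1 | 11, solutions exist.

Yes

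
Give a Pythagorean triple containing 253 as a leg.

We need the other leg and hypotenuse such that 253² + x² = c².
Take x = 204, c = 325: 253² + 204² = 64009 + 41616 = 105625 = 325² ✓
Triple: (253, 204, 325)

(253, 204, 325)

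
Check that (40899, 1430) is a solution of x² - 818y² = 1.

Compute x² = 40899² = 1672728201
Compute 818y² = 818·1430² = 818·2044900 = 1672728200
x² - 818y² = 1672728201 - 1672728200 = 1
Since this equals 1, (40899, 1430) is a solution.

Yes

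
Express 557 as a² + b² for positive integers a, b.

We need to find integers a, b > 0 such that a² + b² = 557.
Trying a = 14: b² = 557 - 14² = 557 - 196 = 361
b = 19
Check: 14² + 19² = 196 + 361 = 557 ✓

557 = 14² + 19²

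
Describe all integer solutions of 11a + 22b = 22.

Step 1: Compute gcd(11, 22) = 11.
Since 11 divides 22, solutions exist.

Step 2: Find a particular solution using extended Euclidean algorithm.
We get a₀ = 2, b₀ = 0.
Check: 11*2 + 22*0 = 22 = 22 ✓

Step 3: Write the general solution.
a = 2 + (22/11)t = 2 + 2t
b = 0 - (11/11)t = 0 - 1t
for any integer t.

a = 2 + 2t, b = 0 - 1t for integer t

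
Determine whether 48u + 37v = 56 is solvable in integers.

Step 1: Compute gcd(48, 37).
gcd(48, 37) = 1

Step 2: Check divisibility.
Does 1 divide 56? 56 = 1 x 56, so yes.

By the theorem on linear Diophantine equations, 48u + 37v = 56 has integer solutions if and only if gcd(48, 37) divides 56. Since 1 | 56, solutions exist.

Yes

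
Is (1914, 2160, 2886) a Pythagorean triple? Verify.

Compute a² + b² = 1914² + 2160² = 3663396 + 4665600 = 8328996
Compute c² = 2886² = 8328996
Since 8328996 = 8328996, confirmed.

Yes, it is a Pythagorean triple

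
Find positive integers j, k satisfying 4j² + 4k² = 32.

Try small values of j and check whether (32 - 4j²)/4 is a perfect square.
j = 2: 4·2² = 16, so 4k² = 32 - 16 = 16, giving k² = 4, k = 2.
Check: 4·2² + 4·2² = 16 + 16 = 32 ✓

j = 2, k = 2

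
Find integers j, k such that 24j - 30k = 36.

Step 1: Check solvability.
gcd(24, 30) = 6
Since 6 divides 36, solutions exist.

Step 2: Apply extended Euclidean algorithm to find gcd.
We find integers such that 24*x0 + 30*y0 = 6

Step 3: Scale the particular solution.
Multiply by 36/6 = 6:
j = -6, k = -6

Step 4: Verify.
24*(-6) - 30*(-6) = 36 = 36 ✓

j = -6, k = -6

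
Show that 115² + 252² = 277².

Compute a² + b²:
115² + 252² = 13225 + 63504 = 76729
Compute c²:
277² = 76729
Since 76729 = 76729, it is a Pythagorean triple.

Yes, it is a Pythagorean triple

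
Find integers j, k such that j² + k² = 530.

We need to find integers j, k > 0 such that j² + k² = 530.
Trying j = 1: k² = 530 - 1² = 530 - 1 = 529
k = 23
Check: 1² + 23² = 1 + 529 = 530 ✓

530 = 1² + 23²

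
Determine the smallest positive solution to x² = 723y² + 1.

We seek the smallest positive integers (x, y) with x² - 723y² = 1, i.e., x² = 723y² + 1.
Try successive y values:
y = 1: x² = 723·1² + 1 = 724, not a perfect square
y = 2: x² = 723·2² + 1 = 2893, not a perfect square
y = 3: x² = 723·3² + 1 = 6508, not a perfect square
... continuing the search (or via continued fractions) ...
y = 9: x² = 723·9² + 1 = 58564, x = 242 ✓

Verify: 242² - 723·9² = 58564 - 58563 = 1 ✓

x = 242, y = 9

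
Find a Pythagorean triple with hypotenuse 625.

We need a² + b² = 625² = 390625.
Trying: 527² + 336² = 277729 + 112896 = 390625 ✓

(527, 336, 625)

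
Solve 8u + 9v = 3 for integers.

Step 1: Check solvability.
gcd(8, 9) = 1
Since 1 divides 3, solutions exist.

Step 2: Apply extended Euclidean algorithm to find gcd.
We find integers such that 8*x0 + 9*y0 = 1

Step 3: Scale the particular solution.
Multiply by 3/1 = 3:
u = -3, v = 3

Step 4: Verify.
8*(-3) + 9*(3) = 3 = 3 ✓

u = -3, v = 3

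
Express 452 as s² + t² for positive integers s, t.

We need to find integers s, t > 0 such that s² + t² = 452.
Trying s = 14: t² = 452 - 14² = 452 - 196 = 256
t = 16
Check: 14² + 16² = 196 + 256 = 452 ✓

452 = 14² + 16²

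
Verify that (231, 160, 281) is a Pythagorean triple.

Compute a² + b²:
231² + 160² = 53361 + 25600 = 78961
Compute c²:
281² = 78961
Since 78961 = 78961, it is a Pythagorean triple.

Yes, it is a Pythagorean triple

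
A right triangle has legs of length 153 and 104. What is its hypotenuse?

c² = a² + b² = 153² + 104² = 23409 + 10816 = 34225
c = 185

185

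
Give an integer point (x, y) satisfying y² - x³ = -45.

Try small integer x values and check whether x³ - 45 is a perfect square.
x = 21: x³ - 45 = 21³ - 45 = 9261 - 45 = 9216
Is 9216 a perfect square? 96² = 9216 ✓
So (x, y) = (21, -96) is a solution.

x = 21, y = -96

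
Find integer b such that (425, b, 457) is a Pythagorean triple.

b² = c² - a² = 457² - 425² = 208849 - 180625 = 28224
b = sqrt(28224) = 168

168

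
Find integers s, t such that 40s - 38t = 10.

Step 1: Check solvability.
gcd(40, 38) = 2
Since 2 divides 10, solutions exist.

Step 2: Apply extended Euclidean algorithm to find gcd.
We find integers such that 40*x0 + 38*y0 = 2

Step 3: Scale the particular solution.
Multiply by 10/2 = 5:
s = 5, t = 5

Step 4: Verify.
40*(5) - 38*(5) = 10 = 10 ✓

s = 5, t = 5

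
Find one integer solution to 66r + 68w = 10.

Step 1: Check solvability.
gcd(66, 68) = 2
Since 2 divides 10, solutions exist.

Step 2: Apply extended Euclidean algorithm to find gcd.
We find integers such that 66*x0 + 68*y0 = 2

Step 3: Scale the particular solution.
Multiply by 10/2 = 5:
r = -5, w = 5

Step 4: Verify.
66*(-5) + 68*(5) = 10 = 10 ✓

r = -5, w = 5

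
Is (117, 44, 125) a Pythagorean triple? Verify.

Compute a² + b² = 117² + 44² = 13689 + 1936 = 15625
Compute c² = 125² = 15625
Since 15625 = 15625, confirmed.

Yes, it is a Pythagorean triple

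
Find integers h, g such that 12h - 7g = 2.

Step 1: Check solvability.
gcd(12, 7) = 1
Since 1 divides 2, solutions exist.

Step 2: Apply extended Euclidean algorithm to find gcd.
We find integers such that 12*x0 + 7*y0 = 1

Step 3: Scale the particular solution.
Multiply by 2/1 = 2:
h = 6, g = 10

Step 4: Verify.
12*(6) - 7*(10) = 2 = 2 ✓

h = 6, g = 10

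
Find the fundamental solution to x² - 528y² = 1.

We seek the smallest positive integers (x, y) with x² - 528y² = 1, i.e., x² = 528y² + 1.
Try successive y values:
y = 1: x² = 528·1² + 1 = 529, x = 23 ✓

Verify: 23² - 528·1² = 529 - 528 = 1 ✓

x = 23, y = 1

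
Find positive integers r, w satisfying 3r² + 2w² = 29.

Try small values of r and check whether (29 - 3r²)/2 is a perfect square.
r = 3: 3·3² = 27, so 2w² = 29 - 27 = 2, giving w² = 1, w = 1.
Check: 3·3² + 2·1² = 27 + 2 = 29 ✓

r = 3, w = 1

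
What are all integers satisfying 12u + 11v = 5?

Step 1: Compute gcd(12, 11) = 1.
Since 1 divides 5, solutions exist.

Step 2: Find a particular solution using extended Euclidean algorithm.
We get u₀ = 5, v₀ = -5.
Check: 12*5 + 11*-5 = 5 = 5 ✓

Step 3: Write the general solution.
u = 5 + (11/1)t = 5 + 11t
v = -5 - (12/1)t = -5 - 12t
for any integer t.

u = 5 + 11t, v = -5 - 12t for integer t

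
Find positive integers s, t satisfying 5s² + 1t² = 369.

Try small values of s and check whether (369 - 5s²)/1 is a perfect square.
s = 8: 5·8² = 320, so 1t² = 369 - 320 = 49, giving t² = 49, t = 7.
Check: 5·8² + 1·7² = 320 + 49 = 369 ✓

s = 8, t = 7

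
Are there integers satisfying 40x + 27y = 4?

Step 1: Compute gcd(40, 27).
gcd(40, 27) = 1

Step 2: Check divisibility.
Does 1 divide 4? 4 = 1 x 4, so yes.

By the theorem on linear Diophantine equations, 40x + 27y = 4 has integer solutions if and only if gcd(40, 27) divides 4. Since 1 | 4, solutions exist.

Yes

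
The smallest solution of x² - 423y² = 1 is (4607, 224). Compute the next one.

Solutions to x² - Dy² = 1 are generated by powers of (x₀ + y₀√D).
The next solution satisfies x₁ + y₁√423 = (x₀ + y₀√423)², giving:
x₁ = x₀² + 423y₀² = 4607² + 423·224² = 21224449 + 21224448 = 42448897
y₁ = 2x₀y₀ = 2·4607·224 = 2063936

Verify: 42448897² - 423·2063936² = 1801908856516609 - 1801908856516608 = 1 ✓

x = 42448897, y = 2063936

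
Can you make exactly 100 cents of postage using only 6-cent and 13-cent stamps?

We need non-negative x, y with 6x + 13y = 100.
gcd(6, 13) = 1 divides 100, so integer solutions exist.
Search for a non-negative one: x = 8 gives 13y = 100 - 48 = 52, so y = 4.
Check: 6·8 + 13·4 = 100 ✓

Yes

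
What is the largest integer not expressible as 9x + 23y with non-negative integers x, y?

For two coprime denominations a and b, the Frobenius number (largest value not representable as a non-negative combination) is ab - a - b.
Here gcd(9, 23) = 1, so they are coprime.
F(9, 23) = 9·23 - 9 - 23 = 207 - 32 = 175

175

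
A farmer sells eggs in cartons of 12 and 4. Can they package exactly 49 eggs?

We need non-negative a, b with 12a + 4b = 49.
gcd(12, 4) = 4, and 4 does not divide 49.
No integer solutions exist.

No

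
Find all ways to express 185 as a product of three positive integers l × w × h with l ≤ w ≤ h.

Iterate l from 1 to ⌊185^(1/3)⌋. For each l dividing 185, iterate w ≥ l with w dividing 185/l, and set h = 185/(l·w).
Triples found (2): (1×1×185), (1×5×37)

(1×1×185), (1×5×37)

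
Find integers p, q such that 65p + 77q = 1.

Step 1: Check solvability.
gcd(65, 77) = 1
Since 1 divides 1, solutions exist.

Step 2: Apply extended Euclidean algorithm to find gcd.
We find integers such that 65*x0 + 77*y0 = 1

Step 3: Scale the particular solution.
Multiply by 1/1 = 1:
p = 32, q = -27

Step 4: Verify.
65*(32) + 77*(-27) = 1 = 1 ✓

p = 32, q = -27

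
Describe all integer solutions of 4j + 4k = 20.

Step 1: Compute gcd(4, 4) = 4.
Since 4 divides 20, solutions exist.

Step 2: Find a particular solution using extended Euclidean algorithm.
We get j₀ = 0, k₀ = 5.
Check: 4*0 + 4*5 = 20 = 20 ✓

Step 3: Write the general solution.
j = 0 + (4/4)t = 0 + 1t
k = 5 - (4/4)t = 5 - 1t
for any integer t.

j = 0 + 1t, k = 5 - 1t for integer t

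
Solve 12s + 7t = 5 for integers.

Step 1: Check solvability.
gcd(12, 7) = 1
Since 1 divides 5, solutions exist.

Step 2: Apply extended Euclidean algorithm to find gcd.
We find integers such that 12*x0 + 7*y0 = 1

Step 3: Scale the particular solution.
Multiply by 5/1 = 5:
s = 15, t = -25

Step 4: Verify.
12*(15) + 7*(-25) = 5 = 5 ✓

s = 15, t = -25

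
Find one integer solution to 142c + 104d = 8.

Step 1: Check solvability.
gcd(142, 104) = 2
Since 2 divides 8, solutions exist.

Step 2: Apply extended Euclidean algorithm to find gcd.
We find integers such that 142*x0 + 104*y0 = 2

Step 3: Scale the particular solution.
Multiply by 8/2 = 4:
c = 44, d = -60

Step 4: Verify.
142*(44) + 104*(-60) = 8 = 8 ✓

c = 44, d = -60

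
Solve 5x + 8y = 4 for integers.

Step 1: Check solvability.
gcd(5, 8) = 1
Since 1 divides 4, solutions exist.

Step 2: Apply extended Euclidean algorithm to find gcd.
We find integers such that 5*x0 + 8*y0 = 1

Step 3: Scale the particular solution.
Multiply by 4/1 = 4:
x = -12, y = 8

Step 4: Verify.
5*(-12) + 8*(8) = 4 = 4 ✓

x = -12, y = 8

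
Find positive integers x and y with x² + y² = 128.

We need to find integers x, y > 0 such that x² + y² = 128.
Trying x = 8: y² = 128 - 8² = 128 - 64 = 64
y = 8
Check: 8² + 8² = 64 + 64 = 128 ✓

128 = 8² + 8²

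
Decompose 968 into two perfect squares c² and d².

We need to find integers c, d > 0 such that c² + d² = 968.
Trying c = 22: d² = 968 - 22² = 968 - 484 = 484
d = 22
Check: 22² + 22² = 484 + 484 = 968 ✓

968 = 22² + 22²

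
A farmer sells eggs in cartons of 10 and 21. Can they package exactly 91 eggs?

We need non-negative a, b with 10a + 21b = 91.
gcd(10, 21) = 1 divides 91.
Try a = 7: 21b = 91 - 70 = 21, so b = 1.
One way: 7 cartons of 10 and 1 cartons of 21.

Yes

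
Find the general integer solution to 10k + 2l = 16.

Step 1: Compute gcd(10, 2) = 2.
Since 2 divides 16, solutions exist.

Step 2: Find a particular solution using extended Euclidean algorithm.
We get k₀ = 0, l₀ = 8.
Check: 10*0 + 2*8 = 16 = 16 ✓

Step 3: Write the general solution.
k = 0 + (2/2)t = 0 + 1t
l = 8 - (10/2)t = 8 - 5t
for any integer t.

k = 0 + 1t, l = 8 - 5t for integer t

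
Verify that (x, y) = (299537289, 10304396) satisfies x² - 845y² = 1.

Compute x² = 299537289² = 89722587501469521
Compute 845y² = 845·10304396² = 845·106180576924816 = 89722587501469520
x² - 845y² = 89722587501469521 - 89722587501469520 = 1
Since this equals 1, (299537289, 10304396) is a solution.

Yes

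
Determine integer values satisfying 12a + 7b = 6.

Step 1: Check solvability.
gcd(12, 7) = 1
Since 1 divides 6, solutions exist.

Step 2: Apply extended Euclidean algorithm to find gcd.
We find integers such that 12*x0 + 7*y0 = 1

Step 3: Scale the particular solution.
Multiply by 6/1 = 6:
a = 18, b = -30

Step 4: Verify.
12*(18) + 7*(-30) = 6 = 6 ✓

a = 18, b = -30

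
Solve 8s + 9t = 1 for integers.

Step 1: Check solvability.
gcd(8, 9) = 1
Since 1 divides 1, solutions exist.

Step 2: Apply extended Euclidean algorithm to find gcd.
We find integers such that 8*x0 + 9*y0 = 1

Step 3: Scale the particular solution.
Multiply by 1/1 = 1:
s = -1, t = 1

Step 4: Verify.
8*(-1) + 9*(1) = 1 = 1 ✓

s = -1, t = 1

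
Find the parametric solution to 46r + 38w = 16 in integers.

Step 1: Compute gcd(46, 38) = 2.
Since 2 divides 16, solutions exist.

Step 2: Find a particular solution using extended Euclidean algorithm.
We get r₀ = 40, w₀ = -48.
Check: 46*40 + 38*-48 = 16 = 16 ✓

Step 3: Write the general solution.
r = 40 + (38/2)t = 40 + 19t
w = -48 - (46/2)t = -48 - 23t
for any integer t.

r = 40 + 19t, w = -48 - 23t for integer t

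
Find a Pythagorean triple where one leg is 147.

We need the other leg and hypotenuse such that 147² + x² = c².
Take x = 1196, c = 1205: 147² + 1196² = 21609 + 1430416 = 1452025 = 1205² ✓
Triple: (147, 1196, 1205)

(147, 1196, 1205)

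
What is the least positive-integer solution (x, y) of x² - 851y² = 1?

We seek the smallest positive integers (x, y) with x² - 851y² = 1, i.e., x² = 851y² + 1.
Try successive y values:
y = 1: x² = 851·1² + 1 = 852, not a perfect square
y = 2: x² = 851·2² + 1 = 3405, not a perfect square
y = 3: x² = 851·3² + 1 = 7660, not a perfect square
... continuing the search (or via continued fractions) ...
y = 288585: x² = 851·288585² + 1 = 70872388193476, x = 8418574 ✓

Verify: 8418574² - 851·288585² = 70872388193476 - 70872388193475 = 1 ✓

x = 8418574, y = 288585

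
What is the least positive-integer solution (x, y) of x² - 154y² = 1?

We seek the smallest positive integers (x, y) with x² - 154y² = 1, i.e., x² = 154y² + 1.
Try successive y values:
y = 1: x² = 154·1² + 1 = 155, not a perfect square
y = 2: x² = 154·2² + 1 = 617, not a perfect square
y = 3: x² = 154·3² + 1 = 1387, not a perfect square
... continuing the search (or via continued fractions) ...
y = 1716: x² = 154·1716² + 1 = 453477025, x = 21295 ✓

Verify: 21295² - 154·1716² = 453477025 - 453477024 = 1 ✓

x = 21295, y = 1716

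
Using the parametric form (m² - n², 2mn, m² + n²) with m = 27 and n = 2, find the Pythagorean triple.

a = m² - n² = 27² - 2² = 729 - 4 = 725
b = 2mn = 2·27·2 = 108
c = m² + n² = 729 + 4 = 733
Verify: 725² + 108² = 525625 + 11664 = 537289 = 733² ✓

(725, 108, 733)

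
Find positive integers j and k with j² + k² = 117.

We need to find integers j, k > 0 such that j² + k² = 117.
Trying j = 6: k² = 117 - 6² = 117 - 36 = 81
k = 9
Check: 6² + 9² = 36 + 81 = 117 ✓

117 = 6² + 9²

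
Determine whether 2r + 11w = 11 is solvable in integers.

Step 1: Compute gcd(2, 11).
gcd(2, 11) = 1

Step 2: Check divisibility.
Does 1 divide 11? 11 = 1 x 11, so yes.

By the theorem on linear Diophantine equations, 2r + 11w = 11 has integer solutions if and only if gcd(2, 11) divides 11. Since 1 | 11, solutions exist.

Yes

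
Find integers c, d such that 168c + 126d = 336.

Step 1: Check solvability.
gcd(168, 126) = 42
Since 42 divides 336, solutions exist.

Step 2: Apply extended Euclidean algorithm to find gcd.
We find integers such that 168*x0 + 126*y0 = 42

Step 3: Scale the particular solution.
Multiply by 336/42 = 8:
c = 8, d = -8

Step 4: Verify.
168*(8) + 126*(-8) = 336 = 336 ✓

c = 8, d = -8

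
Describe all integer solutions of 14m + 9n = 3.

Step 1: Compute gcd(14, 9) = 1.
Since 1 divides 3, solutions exist.

Step 2: Find a particular solution using extended Euclidean algorithm.
We get m₀ = 6, n₀ = -9.
Check: 14*6 + 9*-9 = 3 = 3 ✓

Step 3: Write the general solution.
m = 6 + (9/1)t = 6 + 9t
n = -9 - (14/1)t = -9 - 14t
for any integer t.

m = 6 + 9t, n = -9 - 14t for integer t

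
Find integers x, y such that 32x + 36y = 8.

Step 1: Check solvability.
gcd(32, 36) = 4
Since 4 divides 8, solutions exist.

Step 2: Apply extended Euclidean algorithm to find gcd.
We find integers such that 32*x0 + 36*y0 = 4

Step 3: Scale the particular solution.
Multiply by 8/4 = 2:
x = -2, y = 2

Step 4: Verify.
32*(-2) + 36*(2) = 8 = 8 ✓

x = -2, y = 2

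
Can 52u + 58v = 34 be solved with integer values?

Step 1: Compute gcd(52, 58).
gcd(52, 58) = 2

Step 2: Check divisibility.
Does 2 divide 34? 34 = 2 x 17, so yes.

By the theorem on linear Diophantine equations, 52u + 58v = 34 has integer solutions if and only if gcd(52, 58) divides 34. Since 2 | 34, solutions exist.

Yes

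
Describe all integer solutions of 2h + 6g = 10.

Step 1: Compute gcd(2, 6) = 2.
Since 2 divides 10, solutions exist.

Step 2: Find a particular solution using extended Euclidean algorithm.
We get h₀ = 5, g₀ = 0.
Check: 2*5 + 6*0 = 10 = 10 ✓

Step 3: Write the general solution.
h = 5 + (6/2)t = 5 + 3t
g = 0 - (2/2)t = 0 - 1t
for any integer t.

h = 5 + 3t, g = 0 - 1t for integer t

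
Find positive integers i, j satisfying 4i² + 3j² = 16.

Try small values of i and check whether (16 - 4i²)/3 is a perfect square.
i = 1: 4·1² = 4, so 3j² = 16 - 4 = 12, giving j² = 4, j = 2.
Check: 4·1² + 3·2² = 4 + 12 = 16 ✓

i = 1, j = 2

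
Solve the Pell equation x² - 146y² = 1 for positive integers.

We seek the smallest positive integers (x, y) with x² - 146y² = 1, i.e., x² = 146y² + 1.
Try successive y values:
y = 1: x² = 146·1² + 1 = 147, not a perfect square
y = 2: x² = 146·2² + 1 = 585, not a perfect square
y = 3: x² = 146·3² + 1 = 1315, not a perfect square
... continuing the search (or via continued fractions) ...
y = 12: x² = 146·12² + 1 = 21025, x = 145 ✓

Verify: 145² - 146·12² = 21025 - 21024 = 1 ✓

x = 145, y = 12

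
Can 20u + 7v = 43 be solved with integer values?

Step 1: Compute gcd(20, 7).
gcd(20, 7) = 1

Step 2: Check divisibility.
Does 1 divide 43? 43 = 1 x 43, so yes.

By the theorem on linear Diophantine equations, 20u + 7v = 43 has integer solutions if and only if gcd(20, 7) divides 43. Since 1 | 43, solutions exist.

Yes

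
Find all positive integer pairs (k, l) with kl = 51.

The positive divisors of 51 are: 1, 3, 17, 51.
Each divisor d gives the pair (d, 51/d):
(1, 51), (3, 17), (17, 3), (51, 1)

(1, 51), (3, 17), (17, 3), (51, 1)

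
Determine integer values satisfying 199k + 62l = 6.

Step 1: Check solvability.
gcd(199, 62) = 1
Since 1 divides 6, solutions exist.

Step 2: Apply extended Euclidean algorithm to find gcd.
We find integers such that 199*x0 + 62*y0 = 1

Step 3: Scale the particular solution.
Multiply by 6/1 = 6:
k = -114, l = 366

Step 4: Verify.
199*(-114) + 62*(366) = 6 = 6 ✓

k = -114, l = 366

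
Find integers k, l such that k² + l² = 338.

We need to find integers k, l > 0 such that k² + l² = 338.
Trying k = 7: l² = 338 - 7² = 338 - 49 = 289
l = 17
Check: 7² + 17² = 49 + 289 = 338 ✓

338 = 7² + 17²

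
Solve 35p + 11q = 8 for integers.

Step 1: Check solvability.
gcd(35, 11) = 1
Since 1 divides 8, solutions exist.

Step 2: Apply extended Euclidean algorithm to find gcd.
We find integers such that 35*x0 + 11*y0 = 1

Step 3: Scale the particular solution.
Multiply by 8/1 = 8:
p = -40, q = 128

Step 4: Verify.
35*(-40) + 11*(128) = 8 = 8 ✓

p = -40, q = 128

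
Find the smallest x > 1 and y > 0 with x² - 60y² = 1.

We seek the smallest positive integers (x, y) with x² - 60y² = 1, i.e., x² = 60y² + 1.
Try successive y values:
y = 1: x² = 60·1² + 1 = 61, not a perfect square
y = 2: x² = 60·2² + 1 = 241, not a perfect square
y = 3: x² = 60·3² + 1 = 541, not a perfect square
... continuing the search (or via continued fractions) ...
y = 4: x² = 60·4² + 1 = 961, x = 31 ✓

Verify: 31² - 60·4² = 961 - 960 = 1 ✓

x = 31, y = 4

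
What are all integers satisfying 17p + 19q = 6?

Step 1: Compute gcd(17, 19) = 1.
Since 1 divides 6, solutions exist.

Step 2: Find a particular solution using extended Euclidean algorithm.
We get p₀ = 54, q₀ = -48.
Check: 17*54 + 19*-48 = 6 = 6 ✓

Step 3: Write the general solution.
p = 54 + (19/1)t = 54 + 19t
q = -48 - (17/1)t = -48 - 17t
for any integer t.

p = 54 + 19t, q = -48 - 17t for integer t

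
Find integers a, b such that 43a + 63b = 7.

Step 1: Check solvability.
gcd(43, 63) = 1
Since 1 divides 7, solutions exist.

Step 2: Apply extended Euclidean algorithm to find gcd.
We find integers such that 43*x0 + 63*y0 = 1

Step 3: Scale the particular solution.
Multiply by 7/1 = 7:
a = 154, b = -105

Step 4: Verify.
43*(154) + 63*(-105) = 7 = 7 ✓

a = 154, b = -105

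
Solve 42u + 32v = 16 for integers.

Step 1: Check solvability.
gcd(42, 32) = 2
Since 2 divides 16, solutions exist.

Step 2: Apply extended Euclidean algorithm to find gcd.
We find integers such that 42*x0 + 32*y0 = 2

Step 3: Scale the particular solution.
Multiply by 16/2 = 8:
u = -24, v = 32

Step 4: Verify.
42*(-24) + 32*(32) = 16 = 16 ✓

u = -24, v = 32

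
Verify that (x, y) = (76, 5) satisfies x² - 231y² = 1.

Compute x² = 76² = 5776
Compute 231y² = 231·5² = 231·25 = 5775
x² - 231y² = 5776 - 5775 = 1
Since this equals 1, (76, 5) is a solution.

Yes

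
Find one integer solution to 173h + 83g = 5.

Step 1: Check solvability.
gcd(173, 83) = 1
Since 1 divides 5, solutions exist.

Step 2: Apply extended Euclidean algorithm to find gcd.
We find integers such that 173*x0 + 83*y0 = 1

Step 3: Scale the particular solution.
Multiply by 5/1 = 5:
h = 60, g = -125

Step 4: Verify.
173*(60) + 83*(-125) = 5 = 5 ✓

h = 60, g = -125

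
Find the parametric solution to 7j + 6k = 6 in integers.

Step 1: Compute gcd(7, 6) = 1.
Since 1 divides 6, solutions exist.

Step 2: Find a particular solution using extended Euclidean algorithm.
We get j₀ = 6, k₀ = -6.
Check: 7*6 + 6*-6 = 6 = 6 ✓

Step 3: Write the general solution.
j = 6 + (6/1)t = 6 + 6t
k = -6 - (7/1)t = -6 - 7t
for any integer t.

j = 6 + 6t, k = -6 - 7t for integer t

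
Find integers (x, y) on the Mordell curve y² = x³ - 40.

Try small integer x values and check whether x³ - 40 is a perfect square.
x = 14: x³ - 40 = 14³ - 40 = 2744 - 40 = 2704
Is 2704 a perfect square? 52² = 2704 ✓
So (x, y) = (14, 52) is a solution.

x = 14, y = 52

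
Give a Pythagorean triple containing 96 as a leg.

We need the other leg and hypotenuse such that 96² + x² = c².
Take x = 247, c = 265: 96² + 247² = 9216 + 61009 = 70225 = 265² ✓
Triple: (247, 96, 265)

(247, 96, 265)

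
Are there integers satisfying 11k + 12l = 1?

Step 1: Compute gcd(11, 12).
gcd(11, 12) = 1

Step 2: Check divisibility.
Does 1 divide 1? 1 = 1 x 1, so yes.

By the theorem on linear Diophantine equations, 11k + 12l = 1 has integer solutions if and only if gcd(11, 12) divides 1. Since 1 | 1, solutions exist.

Yes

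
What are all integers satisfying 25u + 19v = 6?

Step 1: Compute gcd(25, 19) = 1.
Since 1 divides 6, solutions exist.

Step 2: Find a particular solution using extended Euclidean algorithm.
We get u₀ = -18, v₀ = 24.
Check: 25*-18 + 19*24 = 6 = 6 ✓

Step 3: Write the general solution.
u = -18 + (19/1)t = -18 + 19t
v = 24 - (25/1)t = 24 - 25t
for any integer t.

u = -18 + 19t, v = 24 - 25t for integer t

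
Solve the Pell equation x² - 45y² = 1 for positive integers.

We seek the smallest positive integers (x, y) with x² - 45y² = 1, i.e., x² = 45y² + 1.
Try successive y values:
y = 1: x² = 45·1² + 1 = 46, not a perfect square
y = 2: x² = 45·2² + 1 = 181, not a perfect square
y = 3: x² = 45·3² + 1 = 406, not a perfect square
... continuing the search (or via continued fractions) ...
y = 24: x² = 45·24² + 1 = 25921, x = 161 ✓

Verify: 161² - 45·24² = 25921 - 25920 = 1 ✓

x = 161, y = 24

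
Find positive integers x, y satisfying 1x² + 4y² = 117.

Try small values of x and check whether (117 - 1x²)/4 is a perfect square.
x = 9: 1·9² = 81, so 4y² = 117 - 81 = 36, giving y² = 9, y = 3.
Check: 1·9² + 4·3² = 81 + 36 = 117 ✓

x = 9, y = 3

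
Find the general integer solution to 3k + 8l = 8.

Step 1: Compute gcd(3, 8) = 1.
Since 1 divides 8, solutions exist.

Step 2: Find a particular solution using extended Euclidean algorithm.
We get k₀ = 24, l₀ = -8.
Check: 3*24 + 8*-8 = 8 = 8 ✓

Step 3: Write the general solution.
k = 24 + (8/1)t = 24 + 8t
l = -8 - (3/1)t = -8 - 3t
for any integer t.

k = 24 + 8t, l = -8 - 3t for integer t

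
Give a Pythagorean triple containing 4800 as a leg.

We need the other leg and hypotenuse such that 4800² + x² = c².
Take x = 2214, c = 5286: 4800² + 2214² = 23040000 + 4901796 = 27941796 = 5286² ✓
Triple: (2214, 4800, 5286)

(2214, 4800, 5286)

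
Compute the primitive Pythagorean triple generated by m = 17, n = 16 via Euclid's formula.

a = m² - n² = 17² - 16² = 289 - 256 = 33
b = 2mn = 2·17·16 = 544
c = m² + n² = 289 + 256 = 545
Verify: 33² + 544² = 1089 + 295936 = 297025 = 545² ✓

(33, 544, 545)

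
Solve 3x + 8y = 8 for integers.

Step 1: Check solvability.
gcd(3, 8) = 1
Since 1 divides 8, solutions exist.

Step 2: Apply extended Euclidean algorithm to find gcd.
We find integers such that 3*x0 + 8*y0 = 1

Step 3: Scale the particular solution.
Multiply by 8/1 = 8:
x = 24, y = -8

Step 4: Verify.
3*(24) + 8*(-8) = 8 = 8 ✓

x = 24, y = -8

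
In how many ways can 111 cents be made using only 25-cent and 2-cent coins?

We need non-negative integers (x, y) with 25x + 2y = 111.
For each x from 0 to 4, check if (111 - 25x) is a non-negative multiple of 2.
Solutions (x, y): (1,43), (3,18)
Count: 2

2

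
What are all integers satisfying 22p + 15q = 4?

Step 1: Compute gcd(22, 15) = 1.
Since 1 divides 4, solutions exist.

Step 2: Find a particular solution using extended Euclidean algorithm.
We get p₀ = -8, q₀ = 12.
Check: 22*-8 + 15*12 = 4 = 4 ✓

Step 3: Write the general solution.
p = -8 + (15/1)t = -8 + 15t
q = 12 - (22/1)t = 12 - 22t
for any integer t.

p = -8 + 15t, q = 12 - 22t for integer t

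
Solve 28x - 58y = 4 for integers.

Step 1: Check solvability.
gcd(28, 58) = 2
Since 2 divides 4, solutions exist.

Step 2: Apply extended Euclidean algorithm to find gcd.
We find integers such that 28*x0 + 58*y0 = 2

Step 3: Scale the particular solution.
Multiply by 4/2 = 2:
x = -4, y = -2

Step 4: Verify.
28*(-4) - 58*(-2) = 4 = 4 ✓

x = -4, y = -2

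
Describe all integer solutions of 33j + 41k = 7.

Step 1: Compute gcd(33, 41) = 1.
Since 1 divides 7, solutions exist.

Step 2: Find a particular solution using extended Euclidean algorithm.
We get j₀ = 35, k₀ = -28.
Check: 33*35 + 41*-28 = 7 = 7 ✓

Step 3: Write the general solution.
j = 35 + (41/1)t = 35 + 41t
k = -28 - (33/1)t = -28 - 33t
for any integer t.

j = 35 + 41t, k = -28 - 33t for integer t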